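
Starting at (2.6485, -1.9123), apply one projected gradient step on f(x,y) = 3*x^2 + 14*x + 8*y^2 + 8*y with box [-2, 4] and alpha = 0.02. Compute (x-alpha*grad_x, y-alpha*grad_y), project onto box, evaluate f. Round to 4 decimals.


Step 1: Compute gradient at (2.6485, -1.9123).
grad_x = 2*3*2.6485 + 14 = 29.891
grad_y = 2*8*-1.9123 + 8 = -22.5968
Step 2: Gradient step.
x_raw = 2.6485 - 0.02*29.891 = 2.0507
y_raw = -1.9123 - 0.02*-22.5968 = -1.4604
Step 3: Project onto [-2, 4].
x_proj = clip(2.0507) = 2.0507
y_proj = clip(-1.4604) = -1.4604
Step 4: Evaluate f.
f(2.0507, -1.4604) = 46.7038


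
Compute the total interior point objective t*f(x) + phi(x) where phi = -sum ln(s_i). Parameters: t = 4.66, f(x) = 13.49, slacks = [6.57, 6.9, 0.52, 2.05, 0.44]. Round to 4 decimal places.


Step 1: Compute log-barrier.
ln values: [1.8825, 1.9315, -0.6539, 0.7178, -0.821]
phi = -(1.8825 + 1.9315 - 0.6539 + 0.7178 - 0.821) = -3.057
Step 2: Compute augmented objective.
t*f(x) = 4.66*13.49 = 62.8634
Total = 62.8634 - 3.057 = 59.8064


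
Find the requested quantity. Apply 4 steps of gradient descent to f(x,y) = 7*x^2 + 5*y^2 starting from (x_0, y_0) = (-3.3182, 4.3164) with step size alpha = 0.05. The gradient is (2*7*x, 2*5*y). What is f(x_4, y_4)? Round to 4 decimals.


Gradient descent on f(x,y) = 7*x^2 + 5*y^2.
Starting point: (-3.3182, 4.3164), alpha = 0.05
Step 1: grad_x = 2*7*-3.3182 = -46.4548, grad_y = 2*5*4.3164 = 43.164
  x_1 = -3.3182 - 0.05*-46.4548 = -0.9955
  y_1 = 4.3164 - 0.05*43.164 = 2.1582
Step 2: grad_x = 2*7*-0.9955 = -13.9364, grad_y = 2*5*2.1582 = 21.582
  x_2 = -0.9955 - 0.05*-13.9364 = -0.2986
  y_2 = 2.1582 - 0.05*21.582 = 1.0791
Step 3: grad_x = 2*7*-0.2986 = -4.1809, grad_y = 2*5*1.0791 = 10.791
  x_3 = -0.2986 - 0.05*-4.1809 = -0.0896
  y_3 = 1.0791 - 0.05*10.791 = 0.5396
Step 4: grad_x = 2*7*-0.0896 = -1.2543, grad_y = 2*5*0.5396 = 5.3955
  x_4 = -0.0896 - 0.05*-1.2543 = -0.0269
  y_4 = 0.5396 - 0.05*5.3955 = 0.2698
f(-0.0269, 0.2698) = 7*(-0.0269)^2 + 5*0.2698^2 = 0.3689


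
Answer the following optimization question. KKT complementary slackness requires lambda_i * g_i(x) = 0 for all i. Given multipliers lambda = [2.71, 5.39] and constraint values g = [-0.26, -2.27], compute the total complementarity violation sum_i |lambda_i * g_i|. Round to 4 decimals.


KKT complementary slackness check:
lambda_1 * g_1 = 2.71 * -0.26 = -0.7046
lambda_2 * g_2 = 5.39 * -2.27 = -12.2353
Total violation = 0.7046 + 12.2353 = 12.9399


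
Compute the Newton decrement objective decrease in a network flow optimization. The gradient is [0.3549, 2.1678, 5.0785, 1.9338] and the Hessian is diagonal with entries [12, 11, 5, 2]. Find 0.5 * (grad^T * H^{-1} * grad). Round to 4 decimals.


Step 1: H is diagonal, so H^(-1) * g = [0.0296, 0.1971, 1.0157, 0.9669].
Step 2: g^T H^(-1) g = sum_i g_i^2 / H_ii
  = (0.3549)^2/12 + (2.1678)^2/11 + (5.0785)^2/5 + (1.9338)^2/2
  = 0.0105 + 0.4272 + 5.1582 + 1.8698 = 7.4657
Step 3: Objective decrease = 0.5 * g^T H^(-1) g = 3.7329


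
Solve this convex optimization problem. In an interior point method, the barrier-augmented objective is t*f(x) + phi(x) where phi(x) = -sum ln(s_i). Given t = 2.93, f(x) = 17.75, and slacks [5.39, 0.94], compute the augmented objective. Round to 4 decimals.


Step 1: Compute log-barrier.
ln values: [1.6845, -0.0619]
phi = -(1.6845 - 0.0619) = -1.6227
Step 2: Compute augmented objective.
t*f(x) = 2.93*17.75 = 52.0075
Total = 52.0075 - 1.6227 = 50.3848


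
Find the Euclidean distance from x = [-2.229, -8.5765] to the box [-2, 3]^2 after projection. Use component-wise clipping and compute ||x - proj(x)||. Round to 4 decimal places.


Project each component onto [-2, 3].
clip(-2.229) = -2.0, clip(-8.5765) = -2.0
Projection = [-2.0, -2.0]
Squared diffs: [0.0524, 43.2504]
Distance = sqrt(43.3028) = 6.5805


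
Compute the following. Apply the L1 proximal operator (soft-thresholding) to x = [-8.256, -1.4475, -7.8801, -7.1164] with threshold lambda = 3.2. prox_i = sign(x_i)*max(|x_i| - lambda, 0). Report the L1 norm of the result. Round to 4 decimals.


Soft-thresholding with lambda = 3.2:
prox(-8.256) = sign(-8.256)*max(|-8.256| - 3.2, 0) = -5.056
prox(-1.4475) = sign(-1.4475)*max(|-1.4475| - 3.2, 0) = 0.0
prox(-7.8801) = sign(-7.8801)*max(|-7.8801| - 3.2, 0) = -4.6801
prox(-7.1164) = sign(-7.1164)*max(|-7.1164| - 3.2, 0) = -3.9164
prox(x) = [-5.056, 0.0, -4.6801, -3.9164]
||prox(x)||_1 = 5.056 + 0.0 + 4.6801 + 3.9164 = 13.6525


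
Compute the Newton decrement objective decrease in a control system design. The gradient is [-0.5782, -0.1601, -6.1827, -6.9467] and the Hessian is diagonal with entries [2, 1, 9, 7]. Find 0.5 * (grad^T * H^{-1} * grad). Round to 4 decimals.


Step 1: H is diagonal, so H^(-1) * g = [-0.2891, -0.1601, -0.687, -0.9924].
Step 2: g^T H^(-1) g = sum_i g_i^2 / H_ii
  = (-0.5782)^2/2 + (-0.1601)^2/1 + (-6.1827)^2/9 + (-6.9467)^2/7
  = 0.1672 + 0.0256 + 4.2473 + 6.8938 = 11.3339
Step 3: Objective decrease = 0.5 * g^T H^(-1) g = 5.667


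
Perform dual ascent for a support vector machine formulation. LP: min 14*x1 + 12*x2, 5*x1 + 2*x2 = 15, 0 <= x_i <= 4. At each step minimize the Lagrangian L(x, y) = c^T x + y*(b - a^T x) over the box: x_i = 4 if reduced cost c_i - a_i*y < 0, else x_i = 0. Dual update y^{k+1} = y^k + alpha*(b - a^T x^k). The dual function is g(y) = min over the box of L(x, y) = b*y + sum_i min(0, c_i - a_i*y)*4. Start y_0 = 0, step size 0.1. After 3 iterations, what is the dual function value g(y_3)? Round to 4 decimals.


Dual ascent for LP: min 14*x1 + 12*x2, 5*x1 + 2*x2 = 15, 0 <= x_i <= 4
Step 1: y^k = 0.0, reduced costs: (14.0, 12.0)
  x^k = (0.0, 0.0), subgradient = b - a^T x = 15.0
  y^{k+1} = 0.0 + 0.1*15.0 = 1.5
Step 2: y^k = 1.5, reduced costs: (6.5, 9.0)
  x^k = (0.0, 0.0), subgradient = b - a^T x = 15.0
  y^{k+1} = 1.5 + 0.1*15.0 = 3.0
Step 3: y^k = 3.0, reduced costs: (-1.0, 6.0)
  x^k = (4.0, 0.0), subgradient = b - a^T x = -5.0
  y^{k+1} = 3.0 + 0.1*-5.0 = 2.5
Dual objective at y_3 = 2.5: reduced costs (1.5, 7.0), box minimizer x = (0.0, 0.0)
g(y_3) = b*y + (c1 - a1*y)*x1 + (c2 - a2*y)*x2 = 15*2.5 + 1.5*0.0 + 7.0*0.0 = 37.5 + 0.0 + 0.0 = 37.5


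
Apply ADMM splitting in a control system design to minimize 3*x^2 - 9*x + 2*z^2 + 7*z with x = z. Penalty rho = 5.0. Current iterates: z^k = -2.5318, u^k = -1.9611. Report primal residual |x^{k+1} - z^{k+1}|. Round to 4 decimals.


ADMM iteration with rho = 5.0, z^k = -2.5318, u^k = -1.9611
Step 1: x-update.
Minimize 3*x^2 - 9*x + (5.0/2)*(x + 2.5318 - 1.9611)^2
FOC: (2*3 + 5.0)*x = 9 + 5.0*(-2.5318 + 1.9611)
x^{k+1} = 0.5588
Step 2: z-update.
Minimize 2*z^2 + 7*z + (5.0/2)*(0.5588 - z - 1.9611)^2
FOC: (2*2 + 5.0)*z = -7 + 5.0*(0.5588 - 1.9611)
z^{k+1} = -1.5568
Step 3: u-update.
u^{k+1} = -1.9611 + 0.5588 + 1.5568 = 0.1545
Step 4: Primal residual = |0.5588 + 1.5568| = 2.1156


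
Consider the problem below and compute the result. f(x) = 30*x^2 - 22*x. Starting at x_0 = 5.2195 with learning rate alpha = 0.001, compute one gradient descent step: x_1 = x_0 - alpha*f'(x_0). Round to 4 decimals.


We compute the gradient at x_0 and apply the update.
f'(x) = 60*x - 22
f'(5.2195) = 60*5.2195 - 22 = 291.17
x_1 = 5.2195 - 0.001*291.17 = 4.9283


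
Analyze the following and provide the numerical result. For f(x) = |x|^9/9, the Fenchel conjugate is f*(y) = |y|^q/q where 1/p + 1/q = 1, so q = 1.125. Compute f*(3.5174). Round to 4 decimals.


The conjugate exponent q satisfies 1/p + 1/q = 1.
p = 9, so q = 9/(9 - 1) = 1.125
|y|^q = 3.5174^1.125 = 4.1162
f*(3.5174) = 4.1162 / 1.125 = 3.6589


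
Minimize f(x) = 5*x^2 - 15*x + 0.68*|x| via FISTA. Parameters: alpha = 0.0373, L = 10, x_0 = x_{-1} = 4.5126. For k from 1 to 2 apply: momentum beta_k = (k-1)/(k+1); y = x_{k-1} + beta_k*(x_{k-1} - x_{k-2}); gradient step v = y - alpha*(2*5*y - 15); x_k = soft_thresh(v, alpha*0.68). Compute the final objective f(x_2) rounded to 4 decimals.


FISTA on f(x) = 5*x^2 - 15*x + 0.68*|x|
L = 10, alpha = 0.0373
Iteration 1: beta = 0.0, y = 4.5126 + 0.0*(4.5126 - 4.5126) = 4.5126
  grad(y) = 30.126, v = y - alpha*grad = 3.3889
  prox(v) = soft_thresh(3.3889, 0.0254) = 3.3635
Iteration 2: beta = 0.3333, y = 3.3635 + 0.3333*(3.3635 - 4.5126) = 2.9805
  grad(y) = 14.8051, v = y - alpha*grad = 2.4283
  prox(v) = soft_thresh(2.4283, 0.0254) = 2.4029
f(x_2) = 5*2.4029^2 - 15*2.4029 + 0.68*|2.4029| = -5.5397


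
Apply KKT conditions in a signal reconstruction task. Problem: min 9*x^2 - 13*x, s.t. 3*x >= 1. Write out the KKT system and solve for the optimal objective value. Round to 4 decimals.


Step 1: Try lambda = 0 (constraint inactive).
Stationarity: 2*9*x - 13 = 0
x* = 13/(2*9) = 13/18 = 0.7222 (rounded; the exact value 13/18 is used below)
Check constraint: 3*0.7222 = 2.1666 >= 1 -- satisfied.
Step 2: Compute optimal value.
f(x*) = 9*(13/18)^2 - 13*(13/18) = -4.6944


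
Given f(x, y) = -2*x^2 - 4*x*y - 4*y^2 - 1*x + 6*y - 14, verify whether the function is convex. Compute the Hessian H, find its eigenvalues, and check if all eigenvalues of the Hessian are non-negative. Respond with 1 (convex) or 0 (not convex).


The Hessian of f(x,y) = -2*x^2 - 4*x*y - 4*y^2 - 1*x + 6*y - 14 is:
H = [[-4, -4], [-4, -8]]
Trace = -4 - 8 = -12
Determinant = -4*-8 - (-4)^2 = 16
Discriminant = (-12)^2 - 4*16 = 80.0
Eigenvalues: lambda_1 = -10.4721, lambda_2 = -1.5279
The function is not convex.

0


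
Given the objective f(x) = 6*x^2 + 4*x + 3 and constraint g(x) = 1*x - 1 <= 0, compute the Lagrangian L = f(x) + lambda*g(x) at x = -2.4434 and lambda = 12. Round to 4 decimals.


Step 1: Evaluate f(x).
f(-2.4434) = 6*(-2.4434)^2 + 4*(-2.4434) + 3 = 29.0476
Step 2: Evaluate g(x).
g(-2.4434) = 1*-2.4434 - 1 = -3.4434
Step 3: Compute Lagrangian.
L = 29.0476 + 12*-3.4434 = -12.2732


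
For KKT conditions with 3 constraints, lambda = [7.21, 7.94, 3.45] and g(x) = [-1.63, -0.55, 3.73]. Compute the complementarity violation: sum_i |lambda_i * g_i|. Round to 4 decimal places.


KKT complementary slackness check:
lambda_1 * g_1 = 7.21 * -1.63 = -11.7523
lambda_2 * g_2 = 7.94 * -0.55 = -4.367
lambda_3 * g_3 = 3.45 * 3.73 = 12.8685
Total violation = 11.7523 + 4.367 + 12.8685 = 28.9878


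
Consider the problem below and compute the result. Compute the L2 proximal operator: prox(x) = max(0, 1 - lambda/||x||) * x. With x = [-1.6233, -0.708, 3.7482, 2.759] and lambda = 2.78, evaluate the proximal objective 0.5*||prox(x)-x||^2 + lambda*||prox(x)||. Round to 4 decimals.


Step 1: Compute ||x||.
||x|| = 4.9797
Step 2: Compute scaling factor.
scale = max(0, 1 - 2.78/4.9797) = 0.4417
Step 3: prox(x) = [-0.7171, -0.3127, 1.6557, 1.2187]
||prox(x)|| = 2.1997
Step 4: Proximal objective.
0.5*||prox-x||^2 = 3.8642
lambda*||prox|| = 6.1152
Total = 9.9794


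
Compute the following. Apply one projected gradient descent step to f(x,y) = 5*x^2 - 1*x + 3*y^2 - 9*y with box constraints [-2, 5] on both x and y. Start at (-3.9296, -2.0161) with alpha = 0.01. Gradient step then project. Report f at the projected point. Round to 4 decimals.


Step 1: Compute gradient at (-3.9296, -2.0161).
grad_x = 2*5*-3.9296 - 1 = -40.296
grad_y = 2*3*-2.0161 - 9 = -21.0966
Step 2: Gradient step.
x_raw = -3.9296 - 0.01*-40.296 = -3.5266
y_raw = -2.0161 - 0.01*-21.0966 = -1.8051
Step 3: Project onto [-2, 5].
x_proj = clip(-3.5266) = -2.0
y_proj = clip(-1.8051) = -1.8051
Step 4: Evaluate f.
f(-2.0, -1.8051) = 48.0217


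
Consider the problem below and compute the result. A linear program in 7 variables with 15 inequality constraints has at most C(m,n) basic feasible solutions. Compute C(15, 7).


Each vertex corresponds to some choice of n active constraints out of m, so the number of vertices is at most C(m, n) = m! / (n!(m-n)!).
m = 15, n = 7
Numerator: 15 * 14 * 13 * 12 * 11 * 10 * 9
Denominator: 7! = 5040
C(15, 7) = 6435


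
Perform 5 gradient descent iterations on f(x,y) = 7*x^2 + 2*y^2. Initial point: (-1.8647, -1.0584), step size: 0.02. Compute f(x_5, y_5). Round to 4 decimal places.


Gradient descent on f(x,y) = 7*x^2 + 2*y^2.
Starting point: (-1.8647, -1.0584), alpha = 0.02
Step 1: grad_x = 2*7*-1.8647 = -26.1058, grad_y = 2*2*-1.0584 = -4.2336
  x_1 = -1.8647 - 0.02*-26.1058 = -1.3426
  y_1 = -1.0584 - 0.02*-4.2336 = -0.9737
Step 2: grad_x = 2*7*-1.3426 = -18.7962, grad_y = 2*2*-0.9737 = -3.8949
  x_2 = -1.3426 - 0.02*-18.7962 = -0.9667
  y_2 = -0.9737 - 0.02*-3.8949 = -0.8958
Step 3: grad_x = 2*7*-0.9667 = -13.5332, grad_y = 2*2*-0.8958 = -3.5833
  x_3 = -0.9667 - 0.02*-13.5332 = -0.696
  y_3 = -0.8958 - 0.02*-3.5833 = -0.8242
Step 4: grad_x = 2*7*-0.696 = -9.7439, grad_y = 2*2*-0.8242 = -3.2967
  x_4 = -0.696 - 0.02*-9.7439 = -0.5011
  y_4 = -0.8242 - 0.02*-3.2967 = -0.7582
Step 5: grad_x = 2*7*-0.5011 = -7.0156, grad_y = 2*2*-0.7582 = -3.0329
  x_5 = -0.5011 - 0.02*-7.0156 = -0.3608
  y_5 = -0.7582 - 0.02*-3.0329 = -0.6976
f(-0.3608, -0.6976) = 7*(-0.3608)^2 + 2*(-0.6976)^2 = 1.8845


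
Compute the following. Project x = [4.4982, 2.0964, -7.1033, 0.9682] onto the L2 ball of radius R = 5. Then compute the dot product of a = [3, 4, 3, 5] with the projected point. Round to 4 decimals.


Step 1: Compute ||x|| (intermediates to 6 decimals).
||x|| = sqrt(4.4982^2 + 2.0964^2 + (-7.1033)^2 + 0.9682^2) = 8.719116
Step 2: Project.
Since ||x|| > R, scale = R/||x|| = 5/8.719116 = 0.573453, proj(x) = scale * x
proj(x) = [2.579506, 1.202187, -4.073409, 0.555217]
Step 3: Dot product.
a^T * proj(x) = 3*2.579506 + 4*1.202187 + 3*(-4.073409) + 5*0.555217 = 3.1031


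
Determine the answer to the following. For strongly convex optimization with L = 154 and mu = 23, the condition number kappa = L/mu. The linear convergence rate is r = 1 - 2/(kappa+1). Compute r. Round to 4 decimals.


Step 1: Compute the condition number.
kappa = L/mu = 154/23 = 6.6957
Step 2: Compute the convergence rate.
r = 1 - 2/(kappa + 1) = 1 - 2*mu/(L + mu) = (L - mu)/(L + mu) = 131/177 = 0.7401


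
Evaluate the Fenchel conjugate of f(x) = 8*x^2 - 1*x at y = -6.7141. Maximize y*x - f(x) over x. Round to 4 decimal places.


f*(y) = sup_x {y*x - a*x^2 - b*x} = sup_x {(y-b)*x - a*x^2}
FOC: (y - b) - 2a*x = 0 => x* = (y - b)/(2a)
x* = (-6.7141 + 1)/(2*8) = -0.3571
f*(-6.7141) = (y-b)^2/(4a) = (-6.7141 + 1)^2/(4*8)
= 32.6509/32 = 1.0203


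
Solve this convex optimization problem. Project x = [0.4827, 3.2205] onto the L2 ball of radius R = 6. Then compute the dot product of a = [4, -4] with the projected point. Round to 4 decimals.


Step 1: Compute ||x|| (intermediates to 6 decimals).
||x|| = sqrt(0.4827^2 + 3.2205^2) = 3.256473
Step 2: Project.
Since ||x|| <= R, proj = x (no scaling needed).
proj(x) = [0.4827, 3.2205]
Step 3: Dot product.
a^T * proj(x) = 4*0.4827 - 4*3.2205 = -10.9512


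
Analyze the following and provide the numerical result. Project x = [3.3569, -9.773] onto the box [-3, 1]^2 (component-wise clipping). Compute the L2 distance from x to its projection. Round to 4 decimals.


Project each component onto [-3, 1].
clip(3.3569) = 1.0, clip(-9.773) = -3.0
Projection = [1.0, -3.0]
Squared diffs: [5.555, 45.8735]
Distance = sqrt(51.4285) = 7.1714


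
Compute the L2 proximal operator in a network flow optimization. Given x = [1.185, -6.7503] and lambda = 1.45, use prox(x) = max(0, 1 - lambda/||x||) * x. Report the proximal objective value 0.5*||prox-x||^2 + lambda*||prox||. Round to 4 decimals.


Step 1: Compute ||x||.
||x|| = 6.8535
Step 2: Compute scaling factor.
scale = max(0, 1 - 1.45/6.8535) = 0.7884
Step 3: prox(x) = [0.9343, -5.3221]
||prox(x)|| = 5.4035
Step 4: Proximal objective.
0.5*||prox-x||^2 = 1.0513
lambda*||prox|| = 7.8351
Total = 8.8864


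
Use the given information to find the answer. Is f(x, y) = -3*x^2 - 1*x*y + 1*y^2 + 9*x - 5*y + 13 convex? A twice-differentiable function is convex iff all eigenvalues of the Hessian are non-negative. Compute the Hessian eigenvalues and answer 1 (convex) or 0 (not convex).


The Hessian of f(x,y) = -3*x^2 - 1*x*y + 1*y^2 + 9*x - 5*y + 13 is:
H = [[-6, -1], [-1, 2]]
Trace = -6 + 2 = -4
Determinant = -6*2 - (-1)^2 = -13
Discriminant = (-4)^2 - 4*-13 = 68.0
Eigenvalues: lambda_1 = -6.1231, lambda_2 = 2.1231
The function is not convex.

0


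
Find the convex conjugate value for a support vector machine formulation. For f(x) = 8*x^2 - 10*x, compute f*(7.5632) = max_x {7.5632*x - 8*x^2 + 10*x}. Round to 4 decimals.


f*(y) = sup_x {y*x - a*x^2 - b*x} = sup_x {(y-b)*x - a*x^2}
FOC: (y - b) - 2a*x = 0 => x* = (y - b)/(2a)
x* = (7.5632 + 10)/(2*8) = 1.0977
f*(7.5632) = (y-b)^2/(4a) = (7.5632 + 10)^2/(4*8)
= 308.466/32 = 9.6396


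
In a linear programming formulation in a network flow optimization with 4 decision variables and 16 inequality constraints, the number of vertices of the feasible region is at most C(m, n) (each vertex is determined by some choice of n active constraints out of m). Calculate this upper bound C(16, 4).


Each vertex corresponds to some choice of n active constraints out of m, so the number of vertices is at most C(m, n) = m! / (n!(m-n)!).
m = 16, n = 4
Numerator: 16 * 15 * 14 * 13
Denominator: 4! = 24
C(16, 4) = 1820


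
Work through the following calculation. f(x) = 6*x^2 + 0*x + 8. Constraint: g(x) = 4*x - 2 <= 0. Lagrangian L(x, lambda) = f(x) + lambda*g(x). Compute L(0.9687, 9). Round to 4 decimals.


Step 1: Evaluate f(x).
f(0.9687) = 6*0.9687^2 + 0*0.9687 + 8 = 13.6303
Step 2: Evaluate g(x).
g(0.9687) = 4*0.9687 - 2 = 1.8748
Step 3: Compute Lagrangian.
L = 13.6303 + 9*1.8748 = 30.5035


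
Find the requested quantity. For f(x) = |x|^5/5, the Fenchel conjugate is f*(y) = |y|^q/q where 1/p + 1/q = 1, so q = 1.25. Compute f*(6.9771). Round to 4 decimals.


The conjugate exponent q satisfies 1/p + 1/q = 1.
p = 5, so q = 5/(5 - 1) = 1.25
|y|^q = 6.9771^1.25 = 11.3395
f*(6.9771) = 11.3395 / 1.25 = 9.0716


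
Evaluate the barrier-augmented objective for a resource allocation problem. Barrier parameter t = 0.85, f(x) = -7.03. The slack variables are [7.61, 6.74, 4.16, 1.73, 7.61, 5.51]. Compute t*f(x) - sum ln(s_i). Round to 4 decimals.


Step 1: Compute log-barrier.
ln values: [2.0295, 1.9081, 1.4255, 0.5481, 2.0295, 1.7066]
phi = -(2.0295 + 1.9081 + 1.4255 + 0.5481 + 2.0295 + 1.7066) = -9.6472
Step 2: Compute augmented objective.
t*f(x) = 0.85*-7.03 = -5.9755
Total = -5.9755 - 9.6472 = -15.6227


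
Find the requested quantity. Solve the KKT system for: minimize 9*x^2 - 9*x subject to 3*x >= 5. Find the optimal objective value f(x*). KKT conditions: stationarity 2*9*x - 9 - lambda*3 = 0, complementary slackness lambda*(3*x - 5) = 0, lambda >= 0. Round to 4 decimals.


Step 1: Try lambda = 0 (constraint inactive).
x_unc = 9/(2*9) = 0.5
Check: 3*0.5 = 1.5 < 5 -- violated!
Step 2: Constraint must be active: 3*x = 5
x* = 5/3 = 1.6667 (rounded; the exact value 5/3 is used below)
lambda = (2*9*(5/3) - 9)/3 = 7.0
Step 3: Compute optimal value.
f(x*) = 9*(5/3)^2 - 9*(5/3) = 10.0


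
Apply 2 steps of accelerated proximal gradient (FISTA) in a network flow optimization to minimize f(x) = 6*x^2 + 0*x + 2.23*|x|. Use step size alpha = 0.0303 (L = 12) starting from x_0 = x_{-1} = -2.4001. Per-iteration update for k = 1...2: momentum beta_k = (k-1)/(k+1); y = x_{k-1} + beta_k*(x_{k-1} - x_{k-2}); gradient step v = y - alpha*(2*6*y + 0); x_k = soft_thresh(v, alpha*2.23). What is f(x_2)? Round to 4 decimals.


FISTA on f(x) = 6*x^2 + 0*x + 2.23*|x|
L = 12, alpha = 0.0303
Iteration 1: beta = 0.0, y = -2.4001 + 0.0*(-2.4001 + 2.4001) = -2.4001
  grad(y) = -28.8012, v = y - alpha*grad = -1.5274
  prox(v) = soft_thresh(-1.5274, 0.0676) = -1.4599
Iteration 2: beta = 0.3333, y = -1.4599 + 0.3333*(-1.4599 + 2.4001) = -1.1464
  grad(y) = -13.7573, v = y - alpha*grad = -0.7296
  prox(v) = soft_thresh(-0.7296, 0.0676) = -0.662
f(x_2) = 6*(-0.662)^2 + 0*(-0.662) + 2.23*|-0.662| = 4.106


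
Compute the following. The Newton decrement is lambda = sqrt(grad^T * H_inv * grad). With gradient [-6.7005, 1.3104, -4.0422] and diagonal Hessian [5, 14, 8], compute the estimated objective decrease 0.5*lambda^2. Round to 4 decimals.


Step 1: H is diagonal, so H^(-1) * g = [-1.3401, 0.0936, -0.5053].
Step 2: g^T H^(-1) g = sum_i g_i^2 / H_ii
  = (-6.7005)^2/5 + (1.3104)^2/14 + (-4.0422)^2/8
  = 8.9793 + 0.1227 + 2.0424 = 11.1444
Step 3: Objective decrease = 0.5 * g^T H^(-1) g = 5.5722


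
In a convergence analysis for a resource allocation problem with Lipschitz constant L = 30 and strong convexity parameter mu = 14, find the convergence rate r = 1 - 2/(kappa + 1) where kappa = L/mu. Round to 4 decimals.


Step 1: Compute the condition number.
kappa = L/mu = 30/14 = 2.1429
Step 2: Compute the convergence rate.
r = 1 - 2/(kappa + 1) = 1 - 2*mu/(L + mu) = (L - mu)/(L + mu) = 16/44 = 0.3636


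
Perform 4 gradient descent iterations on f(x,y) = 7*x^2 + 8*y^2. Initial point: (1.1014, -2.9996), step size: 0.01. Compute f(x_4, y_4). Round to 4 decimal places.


Gradient descent on f(x,y) = 7*x^2 + 8*y^2.
Starting point: (1.1014, -2.9996), alpha = 0.01
Step 1: grad_x = 2*7*1.1014 = 15.4196, grad_y = 2*8*-2.9996 = -47.9936
  x_1 = 1.1014 - 0.01*15.4196 = 0.9472
  y_1 = -2.9996 - 0.01*-47.9936 = -2.5197
Step 2: grad_x = 2*7*0.9472 = 13.2609, grad_y = 2*8*-2.5197 = -40.3146
  x_2 = 0.9472 - 0.01*13.2609 = 0.8146
  y_2 = -2.5197 - 0.01*-40.3146 = -2.1165
Step 3: grad_x = 2*7*0.8146 = 11.4043, grad_y = 2*8*-2.1165 = -33.8643
  x_3 = 0.8146 - 0.01*11.4043 = 0.7006
  y_3 = -2.1165 - 0.01*-33.8643 = -1.7779
Step 4: grad_x = 2*7*0.7006 = 9.8077, grad_y = 2*8*-1.7779 = -28.446
  x_4 = 0.7006 - 0.01*9.8077 = 0.6025
  y_4 = -1.7779 - 0.01*-28.446 = -1.4934
f(0.6025, -1.4934) = 7*0.6025^2 + 8*(-1.4934)^2 = 20.3831


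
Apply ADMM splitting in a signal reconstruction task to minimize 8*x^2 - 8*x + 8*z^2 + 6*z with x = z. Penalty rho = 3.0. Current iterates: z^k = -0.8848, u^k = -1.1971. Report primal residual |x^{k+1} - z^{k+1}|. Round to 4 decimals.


ADMM iteration with rho = 3.0, z^k = -0.8848, u^k = -1.1971
Step 1: x-update.
Minimize 8*x^2 - 8*x + (3.0/2)*(x + 0.8848 - 1.1971)^2
FOC: (2*8 + 3.0)*x = 8 + 3.0*(-0.8848 + 1.1971)
x^{k+1} = 0.4704
Step 2: z-update.
Minimize 8*z^2 + 6*z + (3.0/2)*(0.4704 - z - 1.1971)^2
FOC: (2*8 + 3.0)*z = -6 + 3.0*(0.4704 - 1.1971)
z^{k+1} = -0.4305
Step 3: u-update.
u^{k+1} = -1.1971 + 0.4704 + 0.4305 = -0.2962
Step 4: Primal residual = |0.4704 + 0.4305| = 0.9009


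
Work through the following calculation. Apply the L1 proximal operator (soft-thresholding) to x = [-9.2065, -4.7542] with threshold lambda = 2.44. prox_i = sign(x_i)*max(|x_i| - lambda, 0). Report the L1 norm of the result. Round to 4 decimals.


Soft-thresholding with lambda = 2.44:
prox(-9.2065) = sign(-9.2065)*max(|-9.2065| - 2.44, 0) = -6.7665
prox(-4.7542) = sign(-4.7542)*max(|-4.7542| - 2.44, 0) = -2.3142
prox(x) = [-6.7665, -2.3142]
||prox(x)||_1 = 6.7665 + 2.3142 = 9.0807


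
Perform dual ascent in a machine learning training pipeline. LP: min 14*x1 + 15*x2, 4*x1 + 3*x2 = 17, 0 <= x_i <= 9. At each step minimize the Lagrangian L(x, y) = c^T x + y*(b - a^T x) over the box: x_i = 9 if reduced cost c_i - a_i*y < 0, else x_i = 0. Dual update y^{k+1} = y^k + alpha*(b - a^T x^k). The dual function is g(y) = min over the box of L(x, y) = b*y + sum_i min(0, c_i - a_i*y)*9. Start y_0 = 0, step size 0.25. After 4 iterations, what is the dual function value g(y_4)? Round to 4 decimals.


Dual ascent for LP: min 14*x1 + 15*x2, 4*x1 + 3*x2 = 17, 0 <= x_i <= 9
Step 1: y^k = 0.0, reduced costs: (14.0, 15.0)
  x^k = (0.0, 0.0), subgradient = b - a^T x = 17.0
  y^{k+1} = 0.0 + 0.25*17.0 = 4.25
Step 2: y^k = 4.25, reduced costs: (-3.0, 2.25)
  x^k = (9.0, 0.0), subgradient = b - a^T x = -19.0
  y^{k+1} = 4.25 + 0.25*-19.0 = -0.5
Step 3: y^k = -0.5, reduced costs: (16.0, 16.5)
  x^k = (0.0, 0.0), subgradient = b - a^T x = 17.0
  y^{k+1} = -0.5 + 0.25*17.0 = 3.75
Step 4: y^k = 3.75, reduced costs: (-1.0, 3.75)
  x^k = (9.0, 0.0), subgradient = b - a^T x = -19.0
  y^{k+1} = 3.75 + 0.25*-19.0 = -1.0
Dual objective at y_4 = -1.0: reduced costs (18.0, 18.0), box minimizer x = (0.0, 0.0)
g(y_4) = b*y + (c1 - a1*y)*x1 + (c2 - a2*y)*x2 = 17*(-1.0) + 18.0*0.0 + 18.0*0.0 = -17.0 + 0.0 + 0.0 = -17.0


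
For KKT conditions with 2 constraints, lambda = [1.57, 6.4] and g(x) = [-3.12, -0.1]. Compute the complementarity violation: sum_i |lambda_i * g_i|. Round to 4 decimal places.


KKT complementary slackness check:
lambda_1 * g_1 = 1.57 * -3.12 = -4.8984
lambda_2 * g_2 = 6.4 * -0.1 = -0.64
Total violation = 4.8984 + 0.64 = 5.5384


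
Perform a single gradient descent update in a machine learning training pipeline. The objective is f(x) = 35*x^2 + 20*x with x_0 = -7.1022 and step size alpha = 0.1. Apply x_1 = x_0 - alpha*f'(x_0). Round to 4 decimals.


We compute the gradient at x_0 and apply the update.
f'(x) = 70*x + 20
f'(-7.1022) = 70*-7.1022 + 20 = -477.154
x_1 = -7.1022 - 0.1*-477.154 = 40.6132


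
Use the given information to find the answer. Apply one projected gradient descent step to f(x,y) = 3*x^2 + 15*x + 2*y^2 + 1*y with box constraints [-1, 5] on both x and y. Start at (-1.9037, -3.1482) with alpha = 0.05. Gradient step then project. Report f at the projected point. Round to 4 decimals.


Step 1: Compute gradient at (-1.9037, -3.1482).
grad_x = 2*3*-1.9037 + 15 = 3.5778
grad_y = 2*2*-3.1482 + 1 = -11.5928
Step 2: Gradient step.
x_raw = -1.9037 - 0.05*3.5778 = -2.0826
y_raw = -3.1482 - 0.05*-11.5928 = -2.5686
Step 3: Project onto [-1, 5].
x_proj = clip(-2.0826) = -1.0
y_proj = clip(-2.5686) = -1.0
Step 4: Evaluate f.
f(-1.0, -1.0) = -11.0


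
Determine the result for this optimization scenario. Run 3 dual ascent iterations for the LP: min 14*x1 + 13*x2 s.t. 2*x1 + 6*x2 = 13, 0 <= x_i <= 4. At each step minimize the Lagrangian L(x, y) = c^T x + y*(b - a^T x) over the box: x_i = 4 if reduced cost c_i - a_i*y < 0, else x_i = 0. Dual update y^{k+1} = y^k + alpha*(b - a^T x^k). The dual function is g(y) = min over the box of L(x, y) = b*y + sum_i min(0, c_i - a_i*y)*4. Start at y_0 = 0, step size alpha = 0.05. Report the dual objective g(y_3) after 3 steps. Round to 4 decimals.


Dual ascent for LP: min 14*x1 + 13*x2, 2*x1 + 6*x2 = 13, 0 <= x_i <= 4
Step 1: y^k = 0.0, reduced costs: (14.0, 13.0)
  x^k = (0.0, 0.0), subgradient = b - a^T x = 13.0
  y^{k+1} = 0.0 + 0.05*13.0 = 0.65
Step 2: y^k = 0.65, reduced costs: (12.7, 9.1)
  x^k = (0.0, 0.0), subgradient = b - a^T x = 13.0
  y^{k+1} = 0.65 + 0.05*13.0 = 1.3
Step 3: y^k = 1.3, reduced costs: (11.4, 5.2)
  x^k = (0.0, 0.0), subgradient = b - a^T x = 13.0
  y^{k+1} = 1.3 + 0.05*13.0 = 1.95
Dual objective at y_3 = 1.95: reduced costs (10.1, 1.3), box minimizer x = (0.0, 0.0)
g(y_3) = b*y + (c1 - a1*y)*x1 + (c2 - a2*y)*x2 = 13*1.95 + 10.1*0.0 + 1.3*0.0 = 25.35 + 0.0 + 0.0 = 25.35


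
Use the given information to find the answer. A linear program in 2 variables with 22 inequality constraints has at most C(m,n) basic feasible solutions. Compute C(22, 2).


Each vertex corresponds to some choice of n active constraints out of m, so the number of vertices is at most C(m, n) = m! / (n!(m-n)!).
m = 22, n = 2
Numerator: 22 * 21
Denominator: 2! = 2
C(22, 2) = 231


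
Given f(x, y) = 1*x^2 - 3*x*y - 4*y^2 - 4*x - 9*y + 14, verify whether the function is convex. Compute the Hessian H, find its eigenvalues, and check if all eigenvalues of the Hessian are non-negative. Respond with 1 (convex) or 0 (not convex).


The Hessian of f(x,y) = 1*x^2 - 3*x*y - 4*y^2 - 4*x - 9*y + 14 is:
H = [[2, -3], [-3, -8]]
Trace = 2 - 8 = -6
Determinant = 2*-8 - (-3)^2 = -25
Discriminant = (-6)^2 - 4*-25 = 136.0
Eigenvalues: lambda_1 = -8.831, lambda_2 = 2.831
The function is not convex.

0


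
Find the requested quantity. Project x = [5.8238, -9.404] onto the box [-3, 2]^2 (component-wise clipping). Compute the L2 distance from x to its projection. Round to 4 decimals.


Project each component onto [-3, 2].
clip(5.8238) = 2.0, clip(-9.404) = -3.0
Projection = [2.0, -3.0]
Squared diffs: [14.6214, 41.0112]
Distance = sqrt(55.6326) = 7.4587


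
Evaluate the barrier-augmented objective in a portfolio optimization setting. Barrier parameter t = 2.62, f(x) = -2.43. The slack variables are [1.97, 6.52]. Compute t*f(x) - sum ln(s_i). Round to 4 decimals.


Step 1: Compute log-barrier.
ln values: [0.678, 1.8749]
phi = -(0.678 + 1.8749) = -2.5529
Step 2: Compute augmented objective.
t*f(x) = 2.62*-2.43 = -6.3666
Total = -6.3666 - 2.5529 = -8.9195


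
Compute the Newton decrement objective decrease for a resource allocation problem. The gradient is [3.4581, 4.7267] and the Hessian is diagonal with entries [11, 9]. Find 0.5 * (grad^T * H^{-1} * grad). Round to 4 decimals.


Step 1: H is diagonal, so H^(-1) * g = [0.3144, 0.5252].
Step 2: g^T H^(-1) g = sum_i g_i^2 / H_ii
  = (3.4581)^2/11 + (4.7267)^2/9
  = 1.0871 + 2.4824 = 3.5695
Step 3: Objective decrease = 0.5 * g^T H^(-1) g = 1.7848


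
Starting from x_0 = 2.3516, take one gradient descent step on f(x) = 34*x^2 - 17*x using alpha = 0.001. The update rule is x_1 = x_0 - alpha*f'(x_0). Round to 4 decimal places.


We compute the gradient at x_0 and apply the update.
f'(x) = 68*x - 17
f'(2.3516) = 68*2.3516 - 17 = 142.9088
x_1 = 2.3516 - 0.001*142.9088 = 2.2087


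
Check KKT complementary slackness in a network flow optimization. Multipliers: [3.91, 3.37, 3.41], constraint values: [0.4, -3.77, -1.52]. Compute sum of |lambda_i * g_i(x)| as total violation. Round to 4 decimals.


KKT complementary slackness check:
lambda_1 * g_1 = 3.91 * 0.4 = 1.564
lambda_2 * g_2 = 3.37 * -3.77 = -12.7049
lambda_3 * g_3 = 3.41 * -1.52 = -5.1832
Total violation = 1.564 + 12.7049 + 5.1832 = 19.4521


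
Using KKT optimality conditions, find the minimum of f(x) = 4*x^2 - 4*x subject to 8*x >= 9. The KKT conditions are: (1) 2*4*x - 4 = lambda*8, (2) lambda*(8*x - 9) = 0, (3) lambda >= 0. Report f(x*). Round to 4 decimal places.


Step 1: Try lambda = 0 (constraint inactive).
x_unc = 4/(2*4) = 0.5
Check: 8*0.5 = 4.0 < 9 -- violated!
Step 2: Constraint must be active: 8*x = 9
x* = 9/8 = 1.125
lambda = (2*4*1.125 - 4)/8 = 0.625
Step 3: Compute optimal value.
f(x*) = 4*1.125^2 - 4*1.125 = 0.5625


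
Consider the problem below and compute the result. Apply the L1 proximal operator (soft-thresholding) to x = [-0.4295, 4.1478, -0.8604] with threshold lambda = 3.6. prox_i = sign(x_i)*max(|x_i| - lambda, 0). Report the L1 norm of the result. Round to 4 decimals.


Soft-thresholding with lambda = 3.6:
prox(-0.4295) = sign(-0.4295)*max(|-0.4295| - 3.6, 0) = 0.0
prox(4.1478) = sign(4.1478)*max(|4.1478| - 3.6, 0) = 0.5478
prox(-0.8604) = sign(-0.8604)*max(|-0.8604| - 3.6, 0) = 0.0
prox(x) = [0.0, 0.5478, 0.0]
||prox(x)||_1 = 0.0 + 0.5478 + 0.0 = 0.5478


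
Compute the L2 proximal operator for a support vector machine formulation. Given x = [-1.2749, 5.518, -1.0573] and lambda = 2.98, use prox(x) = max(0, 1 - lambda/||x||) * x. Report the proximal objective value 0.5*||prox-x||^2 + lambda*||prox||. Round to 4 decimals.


Step 1: Compute ||x||.
||x|| = 5.7612
Step 2: Compute scaling factor.
scale = max(0, 1 - 2.98/5.7612) = 0.4827
Step 3: prox(x) = [-0.6155, 2.6638, -0.5104]
||prox(x)|| = 2.7812
Step 4: Proximal objective.
0.5*||prox-x||^2 = 4.4402
lambda*||prox|| = 8.288
Total = 12.7282


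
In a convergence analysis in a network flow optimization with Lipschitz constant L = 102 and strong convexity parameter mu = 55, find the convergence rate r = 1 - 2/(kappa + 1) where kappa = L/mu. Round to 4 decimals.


Step 1: Compute the condition number.
kappa = L/mu = 102/55 = 1.8545
Step 2: Compute the convergence rate.
r = 1 - 2/(kappa + 1) = 1 - 2*mu/(L + mu) = (L - mu)/(L + mu) = 47/157 = 0.2994


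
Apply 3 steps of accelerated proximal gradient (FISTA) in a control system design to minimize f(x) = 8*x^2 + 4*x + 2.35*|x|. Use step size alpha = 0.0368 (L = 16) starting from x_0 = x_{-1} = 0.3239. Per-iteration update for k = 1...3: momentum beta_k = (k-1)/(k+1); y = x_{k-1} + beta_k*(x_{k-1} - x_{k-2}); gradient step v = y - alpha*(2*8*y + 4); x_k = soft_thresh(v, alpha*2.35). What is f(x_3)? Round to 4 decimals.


FISTA on f(x) = 8*x^2 + 4*x + 2.35*|x|
L = 16, alpha = 0.0368
Iteration 1: beta = 0.0, y = 0.3239 + 0.0*(0.3239 - 0.3239) = 0.3239
  grad(y) = 9.1824, v = y - alpha*grad = -0.014
  prox(v) = soft_thresh(-0.014, 0.0865) = 0.0
Iteration 2: beta = 0.3333, y = 0.0 + 0.3333*(0.0 - 0.3239) = -0.108
  grad(y) = 2.2725, v = y - alpha*grad = -0.1916
  prox(v) = soft_thresh(-0.1916, 0.0865) = -0.1051
Iteration 3: beta = 0.5, y = -0.1051 + 0.5*(-0.1051 - 0.0) = -0.1577
  grad(y) = 1.4772, v = y - alpha*grad = -0.212
  prox(v) = soft_thresh(-0.212, 0.0865) = -0.1256
f(x_3) = 8*(-0.1256)^2 + 4*(-0.1256) + 2.35*|-0.1256| = -0.0811


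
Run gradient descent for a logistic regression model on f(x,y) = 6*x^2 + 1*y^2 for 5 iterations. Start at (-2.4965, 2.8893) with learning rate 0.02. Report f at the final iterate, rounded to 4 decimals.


Gradient descent on f(x,y) = 6*x^2 + 1*y^2.
Starting point: (-2.4965, 2.8893), alpha = 0.02
Step 1: grad_x = 2*6*-2.4965 = -29.958, grad_y = 2*1*2.8893 = 5.7786
  x_1 = -2.4965 - 0.02*-29.958 = -1.8973
  y_1 = 2.8893 - 0.02*5.7786 = 2.7737
Step 2: grad_x = 2*6*-1.8973 = -22.7681, grad_y = 2*1*2.7737 = 5.5475
  x_2 = -1.8973 - 0.02*-22.7681 = -1.442
  y_2 = 2.7737 - 0.02*5.5475 = 2.6628
Step 3: grad_x = 2*6*-1.442 = -17.3037, grad_y = 2*1*2.6628 = 5.3256
  x_3 = -1.442 - 0.02*-17.3037 = -1.0959
  y_3 = 2.6628 - 0.02*5.3256 = 2.5563
Step 4: grad_x = 2*6*-1.0959 = -13.1508, grad_y = 2*1*2.5563 = 5.1125
  x_4 = -1.0959 - 0.02*-13.1508 = -0.8329
  y_4 = 2.5563 - 0.02*5.1125 = 2.454
Step 5: grad_x = 2*6*-0.8329 = -9.9946, grad_y = 2*1*2.454 = 4.908
  x_5 = -0.8329 - 0.02*-9.9946 = -0.633
  y_5 = 2.454 - 0.02*4.908 = 2.3559
f(-0.633, 2.3559) = 6*(-0.633)^2 + 1*2.3559^2 = 7.9541


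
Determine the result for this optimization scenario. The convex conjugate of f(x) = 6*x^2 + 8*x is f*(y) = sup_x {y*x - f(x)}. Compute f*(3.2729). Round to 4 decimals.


f*(y) = sup_x {y*x - a*x^2 - b*x} = sup_x {(y-b)*x - a*x^2}
FOC: (y - b) - 2a*x = 0 => x* = (y - b)/(2a)
x* = (3.2729 - 8)/(2*6) = -0.3939
f*(3.2729) = (y-b)^2/(4a) = (3.2729 - 8)^2/(4*6)
= 22.3455/24 = 0.9311


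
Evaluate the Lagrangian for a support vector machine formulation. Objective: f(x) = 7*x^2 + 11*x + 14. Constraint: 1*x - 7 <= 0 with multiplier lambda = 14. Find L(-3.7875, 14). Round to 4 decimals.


Step 1: Evaluate f(x).
f(-3.7875) = 7*(-3.7875)^2 + 11*(-3.7875) + 14 = 72.7536
Step 2: Evaluate g(x).
g(-3.7875) = 1*-3.7875 - 7 = -10.7875
Step 3: Compute Lagrangian.
L = 72.7536 + 14*-10.7875 = -78.2714


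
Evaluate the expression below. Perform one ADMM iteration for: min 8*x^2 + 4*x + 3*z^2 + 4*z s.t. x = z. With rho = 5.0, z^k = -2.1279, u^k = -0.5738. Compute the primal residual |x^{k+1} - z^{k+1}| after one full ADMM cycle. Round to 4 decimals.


ADMM iteration with rho = 5.0, z^k = -2.1279, u^k = -0.5738
Step 1: x-update.
Minimize 8*x^2 + 4*x + (5.0/2)*(x + 2.1279 - 0.5738)^2
FOC: (2*8 + 5.0)*x = -4 + 5.0*(-2.1279 + 0.5738)
x^{k+1} = -0.5605
Step 2: z-update.
Minimize 3*z^2 + 4*z + (5.0/2)*(-0.5605 - z - 0.5738)^2
FOC: (2*3 + 5.0)*z = -4 + 5.0*(-0.5605 - 0.5738)
z^{k+1} = -0.8792
Step 3: u-update.
u^{k+1} = -0.5738 - 0.5605 + 0.8792 = -0.2551
Step 4: Primal residual = |-0.5605 + 0.8792| = 0.3187


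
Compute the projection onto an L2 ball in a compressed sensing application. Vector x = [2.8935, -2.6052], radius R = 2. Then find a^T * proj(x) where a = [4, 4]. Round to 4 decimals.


Step 1: Compute ||x|| (intermediates to 6 decimals).
||x|| = sqrt(2.8935^2 + (-2.6052)^2) = 3.893509
Step 2: Project.
Since ||x|| > R, scale = R/||x|| = 2/3.893509 = 0.513675, proj(x) = scale * x
proj(x) = [1.486319, -1.338226]
Step 3: Dot product.
a^T * proj(x) = 4*1.486319 + 4*(-1.338226) = 0.5924


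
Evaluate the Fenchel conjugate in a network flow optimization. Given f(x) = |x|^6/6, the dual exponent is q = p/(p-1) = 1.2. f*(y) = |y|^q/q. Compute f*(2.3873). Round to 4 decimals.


The conjugate exponent q satisfies 1/p + 1/q = 1.
p = 6, so q = 6/(6 - 1) = 1.2
|y|^q = 2.3873^1.2 = 2.8411
f*(2.3873) = 2.8411 / 1.2 = 2.3676


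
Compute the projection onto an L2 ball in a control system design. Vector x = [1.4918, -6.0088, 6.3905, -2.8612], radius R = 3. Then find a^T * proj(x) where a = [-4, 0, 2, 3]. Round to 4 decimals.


Step 1: Compute ||x|| (intermediates to 6 decimals).
||x|| = sqrt(1.4918^2 + (-6.0088)^2 + 6.3905^2 + (-2.8612)^2) = 9.346449
Step 2: Project.
Since ||x|| > R, scale = R/||x|| = 3/9.346449 = 0.320978, proj(x) = scale * x
proj(x) = [0.478835, -1.928693, 2.05121, -0.918382]
Step 3: Dot product.
a^T * proj(x) = -4*0.478835 + 0*(-1.928693) + 2*2.05121 + 3*(-0.918382) = -0.5681


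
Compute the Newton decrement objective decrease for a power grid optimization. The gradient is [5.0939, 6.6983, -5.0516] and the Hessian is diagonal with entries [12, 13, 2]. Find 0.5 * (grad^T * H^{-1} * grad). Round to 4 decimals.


Step 1: H is diagonal, so H^(-1) * g = [0.4245, 0.5153, -2.5258].
Step 2: g^T H^(-1) g = sum_i g_i^2 / H_ii
  = (5.0939)^2/12 + (6.6983)^2/13 + (-5.0516)^2/2
  = 2.1623 + 3.4513 + 12.7593 = 18.373
Step 3: Objective decrease = 0.5 * g^T H^(-1) g = 9.1865


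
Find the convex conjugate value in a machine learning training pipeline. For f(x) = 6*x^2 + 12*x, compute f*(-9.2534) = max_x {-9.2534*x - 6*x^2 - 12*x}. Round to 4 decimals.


f*(y) = sup_x {y*x - a*x^2 - b*x} = sup_x {(y-b)*x - a*x^2}
FOC: (y - b) - 2a*x = 0 => x* = (y - b)/(2a)
x* = (-9.2534 - 12)/(2*6) = -1.7711
f*(-9.2534) = (y-b)^2/(4a) = (-9.2534 - 12)^2/(4*6)
= 451.707/24 = 18.8211


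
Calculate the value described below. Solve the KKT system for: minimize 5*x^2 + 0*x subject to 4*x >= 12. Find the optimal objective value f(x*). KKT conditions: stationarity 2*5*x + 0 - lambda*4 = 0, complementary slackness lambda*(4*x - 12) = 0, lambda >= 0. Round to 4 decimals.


Step 1: Try lambda = 0 (constraint inactive).
x_unc = 0/(2*5) = 0.0
Check: 4*0.0 = 0.0 < 12 -- violated!
Step 2: Constraint must be active: 4*x = 12
x* = 12/4 = 3.0
lambda = (2*5*3.0 + 0)/4 = 7.5
Step 3: Compute optimal value.
f(x*) = 5*3.0^2 + 0*3.0 = 45.0


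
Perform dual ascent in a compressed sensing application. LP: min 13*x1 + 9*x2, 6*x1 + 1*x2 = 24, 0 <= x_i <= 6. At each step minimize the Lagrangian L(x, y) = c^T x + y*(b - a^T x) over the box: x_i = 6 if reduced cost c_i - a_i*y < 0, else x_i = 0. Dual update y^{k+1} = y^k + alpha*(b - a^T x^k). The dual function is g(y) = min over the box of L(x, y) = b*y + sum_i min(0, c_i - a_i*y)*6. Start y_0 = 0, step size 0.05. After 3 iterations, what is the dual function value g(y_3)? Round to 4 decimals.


Dual ascent for LP: min 13*x1 + 9*x2, 6*x1 + 1*x2 = 24, 0 <= x_i <= 6
Step 1: y^k = 0.0, reduced costs: (13.0, 9.0)
  x^k = (0.0, 0.0), subgradient = b - a^T x = 24.0
  y^{k+1} = 0.0 + 0.05*24.0 = 1.2
Step 2: y^k = 1.2, reduced costs: (5.8, 7.8)
  x^k = (0.0, 0.0), subgradient = b - a^T x = 24.0
  y^{k+1} = 1.2 + 0.05*24.0 = 2.4
Step 3: y^k = 2.4, reduced costs: (-1.4, 6.6)
  x^k = (6.0, 0.0), subgradient = b - a^T x = -12.0
  y^{k+1} = 2.4 + 0.05*-12.0 = 1.8
Dual objective at y_3 = 1.8: reduced costs (2.2, 7.2), box minimizer x = (0.0, 0.0)
g(y_3) = b*y + (c1 - a1*y)*x1 + (c2 - a2*y)*x2 = 24*1.8 + 2.2*0.0 + 7.2*0.0 = 43.2 + 0.0 + 0.0 = 43.2


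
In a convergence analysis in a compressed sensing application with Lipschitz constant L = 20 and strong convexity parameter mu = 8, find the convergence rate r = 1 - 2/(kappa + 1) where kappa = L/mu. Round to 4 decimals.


Step 1: Compute the condition number.
kappa = L/mu = 20/8 = 2.5
Step 2: Compute the convergence rate.
r = 1 - 2/(kappa + 1) = 1 - 2*mu/(L + mu) = (L - mu)/(L + mu) = 12/28 = 0.4286


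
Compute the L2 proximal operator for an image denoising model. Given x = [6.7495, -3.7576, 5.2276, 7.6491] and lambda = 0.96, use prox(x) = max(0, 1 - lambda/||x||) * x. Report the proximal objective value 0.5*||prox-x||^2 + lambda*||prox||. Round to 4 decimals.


Step 1: Compute ||x||.
||x|| = 12.0628
Step 2: Compute scaling factor.
scale = max(0, 1 - 0.96/12.0628) = 0.9204
Step 3: prox(x) = [6.2124, -3.4586, 4.8116, 7.0404]
||prox(x)|| = 11.1028
Step 4: Proximal objective.
0.5*||prox-x||^2 = 0.4608
lambda*||prox|| = 10.6587
Total = 11.1195
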